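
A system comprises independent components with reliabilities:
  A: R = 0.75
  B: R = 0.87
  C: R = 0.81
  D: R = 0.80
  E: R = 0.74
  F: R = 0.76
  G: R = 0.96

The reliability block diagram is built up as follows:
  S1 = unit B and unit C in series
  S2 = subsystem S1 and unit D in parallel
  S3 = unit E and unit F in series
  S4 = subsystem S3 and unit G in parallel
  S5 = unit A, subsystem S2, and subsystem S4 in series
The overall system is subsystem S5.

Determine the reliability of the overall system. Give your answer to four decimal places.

0.6934

Series (B and C): 0.870000 × 0.810000 = 0.704700
Parallel ([0.704700] and D): 1 − (1 − 0.704700)(1 − 0.800000) = 0.940940
Series (E and F): 0.740000 × 0.760000 = 0.562400
Parallel ([0.562400] and G): 1 − (1 − 0.562400)(1 − 0.960000) = 0.982496
Series (A, [0.940940], and [0.982496]): 0.750000 × 0.940940 × 0.982496 = 0.6934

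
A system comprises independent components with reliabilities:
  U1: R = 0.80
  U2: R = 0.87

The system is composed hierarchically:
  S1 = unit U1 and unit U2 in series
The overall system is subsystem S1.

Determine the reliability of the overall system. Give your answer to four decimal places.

Series (U1 and U2): 0.800000 × 0.870000 = 0.6960

0.6960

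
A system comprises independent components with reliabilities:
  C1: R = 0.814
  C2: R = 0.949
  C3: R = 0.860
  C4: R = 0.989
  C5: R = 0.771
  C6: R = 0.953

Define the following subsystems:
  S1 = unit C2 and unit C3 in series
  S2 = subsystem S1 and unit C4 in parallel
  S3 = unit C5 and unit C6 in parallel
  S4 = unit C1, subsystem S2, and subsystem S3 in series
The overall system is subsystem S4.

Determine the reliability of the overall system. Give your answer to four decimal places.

Series (C2 and C3): 0.949000 × 0.860000 = 0.816140
Parallel ([0.816140] and C4): 1 − (1 − 0.816140)(1 − 0.989000) = 0.997978
Parallel (C5 and C6): 1 − (1 − 0.771000)(1 − 0.953000) = 0.989237
Series (C1, [0.997978], and [0.989237]): 0.814000 × 0.997978 × 0.989237 = 0.8036

0.8036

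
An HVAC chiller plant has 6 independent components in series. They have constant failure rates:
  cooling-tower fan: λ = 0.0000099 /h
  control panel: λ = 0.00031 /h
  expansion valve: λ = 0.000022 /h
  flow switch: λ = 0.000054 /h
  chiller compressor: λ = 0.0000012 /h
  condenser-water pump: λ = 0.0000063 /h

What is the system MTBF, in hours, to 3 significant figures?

Series of exponential components: λ_sys = Σ λ_i
λ_sys = 0.0000099 + 0.00031 + 0.000022 + 0.000054 + 0.0000012 + 0.0000063 = 4.0340e-04 /h
MTBF = 1 / λ_sys = 2480 h

2480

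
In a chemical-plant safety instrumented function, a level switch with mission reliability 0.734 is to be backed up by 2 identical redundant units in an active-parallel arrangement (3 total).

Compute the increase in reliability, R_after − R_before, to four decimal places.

0.2472

R_before = 0.734
R_after = 1 − (1 − 0.734)^3 = 0.9812
ΔR = 0.9812 − 0.734 = 0.2472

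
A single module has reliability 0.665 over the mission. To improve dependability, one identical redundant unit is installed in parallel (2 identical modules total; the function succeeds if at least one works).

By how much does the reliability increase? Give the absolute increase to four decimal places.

0.2228

R_before = 0.665
R_after = 1 − (1 − 0.665)^2 = 0.8878
ΔR = 0.8878 − 0.665 = 0.2228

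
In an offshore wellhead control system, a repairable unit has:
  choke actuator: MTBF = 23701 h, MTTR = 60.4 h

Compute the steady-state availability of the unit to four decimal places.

A(choke actuator) = MTBF/(MTBF+MTTR) = 23701/(23701+60.4) = 0.9975

0.9975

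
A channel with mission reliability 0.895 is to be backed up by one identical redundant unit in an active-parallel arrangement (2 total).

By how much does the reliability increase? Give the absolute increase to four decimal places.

0.0940

R_before = 0.895
R_after = 1 − (1 − 0.895)^2 = 0.9890
ΔR = 0.9890 − 0.895 = 0.0940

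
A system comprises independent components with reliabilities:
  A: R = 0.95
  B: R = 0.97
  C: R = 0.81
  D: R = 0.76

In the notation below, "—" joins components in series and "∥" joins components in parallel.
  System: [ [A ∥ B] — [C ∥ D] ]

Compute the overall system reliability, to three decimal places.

Parallel (A and B): 1 − (1 − 0.95000)(1 − 0.97000) = 0.99850
Parallel (C and D): 1 − (1 − 0.81000)(1 − 0.76000) = 0.95440
Series ([0.99850] and [0.95440]): 0.99850 × 0.95440 = 0.953

0.953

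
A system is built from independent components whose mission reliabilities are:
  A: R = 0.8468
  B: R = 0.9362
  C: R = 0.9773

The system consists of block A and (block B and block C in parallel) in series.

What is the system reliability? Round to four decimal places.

0.8456

Parallel (B and C): 1 − (1 − 0.936200)(1 − 0.977300) = 0.998552
Series (A and [0.998552]): 0.846800 × 0.998552 = 0.8456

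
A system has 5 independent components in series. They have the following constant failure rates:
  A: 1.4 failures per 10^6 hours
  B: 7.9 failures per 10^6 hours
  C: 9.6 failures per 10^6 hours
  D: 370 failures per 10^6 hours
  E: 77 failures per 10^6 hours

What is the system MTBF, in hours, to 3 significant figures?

Series of exponential components: λ_sys = Σ λ_i
λ_sys = 0.0000014 + 0.0000079 + 0.0000096 + 0.00037 + 0.000077 = 4.6590e-04 /h
MTBF = 1 / λ_sys = 2150 h

2150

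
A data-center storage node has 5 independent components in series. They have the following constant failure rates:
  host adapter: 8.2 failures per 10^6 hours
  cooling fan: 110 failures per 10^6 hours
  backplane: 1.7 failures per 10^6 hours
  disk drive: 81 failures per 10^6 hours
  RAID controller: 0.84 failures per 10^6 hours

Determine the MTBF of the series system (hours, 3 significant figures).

Series of exponential components: λ_sys = Σ λ_i
λ_sys = 0.0000082 + 0.00011 + 0.0000017 + 0.000081 + 0.00000084 = 2.0174e-04 /h
MTBF = 1 / λ_sys = 4960 h

4960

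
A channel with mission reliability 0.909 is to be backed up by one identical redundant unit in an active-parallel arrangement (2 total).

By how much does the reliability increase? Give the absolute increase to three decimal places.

0.083

R_before = 0.909
R_after = 1 − (1 − 0.909)^2 = 0.992
ΔR = 0.992 − 0.909 = 0.083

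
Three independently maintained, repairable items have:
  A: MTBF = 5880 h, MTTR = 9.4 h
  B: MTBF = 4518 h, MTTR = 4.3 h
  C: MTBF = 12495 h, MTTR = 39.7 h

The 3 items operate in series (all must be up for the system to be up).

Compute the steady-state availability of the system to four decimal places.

0.9943

A(A) = MTBF/(MTBF+MTTR) = 5880/(5880+9.4) = 0.998404
A(B) = MTBF/(MTBF+MTTR) = 4518/(4518+4.3) = 0.999049
A(C) = MTBF/(MTBF+MTTR) = 12495/(12495+39.7) = 0.996833
Series availability: 0.998404 × 0.999049 × 0.996833 = 0.9943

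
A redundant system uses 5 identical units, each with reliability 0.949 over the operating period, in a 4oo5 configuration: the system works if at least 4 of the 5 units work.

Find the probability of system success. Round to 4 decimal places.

R = Σ_{i=4}^{5} C(5,i) p^i (1−p)^{5−i} with p = 0.949
C(5,4)·0.949^4·0.051^1 = 0.206826
C(5,5)·0.949^5·0.051^0 = 0.769717
Sum = 0.9765

0.9765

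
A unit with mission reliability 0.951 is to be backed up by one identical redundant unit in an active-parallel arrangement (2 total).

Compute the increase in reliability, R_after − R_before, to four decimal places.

0.0466

R_before = 0.951
R_after = 1 − (1 − 0.951)^2 = 0.9976
ΔR = 0.9976 − 0.951 = 0.0466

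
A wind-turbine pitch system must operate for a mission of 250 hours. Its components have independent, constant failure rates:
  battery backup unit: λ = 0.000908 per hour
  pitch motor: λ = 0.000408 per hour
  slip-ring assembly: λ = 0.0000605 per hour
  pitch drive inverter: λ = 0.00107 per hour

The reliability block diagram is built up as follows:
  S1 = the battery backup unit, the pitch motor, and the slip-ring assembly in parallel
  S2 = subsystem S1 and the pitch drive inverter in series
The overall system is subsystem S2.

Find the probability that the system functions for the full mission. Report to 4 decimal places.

R(battery backup unit) = exp(−0.000908 × 250) = 0.796921
R(pitch motor) = exp(−0.000408 × 250) = 0.903030
R(slip-ring assembly) = exp(−0.0000605 × 250) = 0.984989
R(pitch drive inverter) = exp(−0.00107 × 250) = 0.765290
Parallel (battery backup unit, pitch motor, and slip-ring assembly): 1 − (1 − 0.796921)(1 − 0.903030)(1 − 0.984989) = 0.999704
Series ([0.999704] and pitch drive inverter): 0.999704 × 0.765290 = 0.7651

0.7651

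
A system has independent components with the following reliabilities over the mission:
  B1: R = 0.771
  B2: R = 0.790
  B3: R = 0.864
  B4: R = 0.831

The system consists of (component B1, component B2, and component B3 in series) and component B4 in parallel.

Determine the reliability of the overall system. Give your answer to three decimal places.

0.920

Series (B1, B2, and B3): 0.77100 × 0.79000 × 0.86400 = 0.52625
Parallel ([0.52625] and B4): 1 − (1 − 0.52625)(1 − 0.83100) = 0.920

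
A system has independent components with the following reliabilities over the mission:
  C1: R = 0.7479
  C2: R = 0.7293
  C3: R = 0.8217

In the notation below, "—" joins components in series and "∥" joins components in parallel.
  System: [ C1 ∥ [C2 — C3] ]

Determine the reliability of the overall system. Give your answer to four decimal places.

0.8990

Series (C2 and C3): 0.729300 × 0.821700 = 0.599266
Parallel (C1 and [0.599266]): 1 − (1 − 0.747900)(1 − 0.599266) = 0.8990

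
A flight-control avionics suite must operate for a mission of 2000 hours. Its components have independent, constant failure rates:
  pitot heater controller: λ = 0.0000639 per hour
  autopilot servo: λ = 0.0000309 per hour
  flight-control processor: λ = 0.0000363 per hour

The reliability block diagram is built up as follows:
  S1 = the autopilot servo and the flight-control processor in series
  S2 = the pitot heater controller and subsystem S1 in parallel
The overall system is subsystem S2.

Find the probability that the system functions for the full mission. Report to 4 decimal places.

0.9849

R(pitot heater controller) = exp(−0.0000639 × 2000) = 0.880029
R(autopilot servo) = exp(−0.0000309 × 2000) = 0.940071
R(flight-control processor) = exp(−0.0000363 × 2000) = 0.929973
Series (autopilot servo and flight-control processor): 0.940071 × 0.929973 = 0.874241
Parallel (pitot heater controller and [0.874241]): 1 − (1 − 0.880029)(1 − 0.874241) = 0.9849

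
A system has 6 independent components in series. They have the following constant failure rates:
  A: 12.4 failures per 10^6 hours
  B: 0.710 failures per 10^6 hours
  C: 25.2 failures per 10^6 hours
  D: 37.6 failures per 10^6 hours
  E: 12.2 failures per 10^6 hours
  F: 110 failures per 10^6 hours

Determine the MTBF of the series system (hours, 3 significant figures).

Series of exponential components: λ_sys = Σ λ_i
λ_sys = 0.0000124 + 0.000000710 + 0.0000252 + 0.0000376 + 0.0000122 + 0.000110 = 1.9811e-04 /h
MTBF = 1 / λ_sys = 5050 h

5050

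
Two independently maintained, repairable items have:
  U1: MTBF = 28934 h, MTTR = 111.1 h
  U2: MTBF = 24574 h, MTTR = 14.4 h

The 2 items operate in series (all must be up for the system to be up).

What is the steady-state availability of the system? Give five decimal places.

A(U1) = MTBF/(MTBF+MTTR) = 28934/(28934+111.1) = 0.996175
A(U2) = MTBF/(MTBF+MTTR) = 24574/(24574+14.4) = 0.999414
Series availability: 0.996175 × 0.999414 = 0.99559

0.99559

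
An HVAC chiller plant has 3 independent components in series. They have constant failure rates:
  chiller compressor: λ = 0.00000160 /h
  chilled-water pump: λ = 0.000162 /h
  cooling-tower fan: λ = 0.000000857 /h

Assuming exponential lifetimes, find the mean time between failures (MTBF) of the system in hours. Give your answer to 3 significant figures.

6080

Series of exponential components: λ_sys = Σ λ_i
λ_sys = 0.00000160 + 0.000162 + 0.000000857 = 1.6446e-04 /h
MTBF = 1 / λ_sys = 6080 h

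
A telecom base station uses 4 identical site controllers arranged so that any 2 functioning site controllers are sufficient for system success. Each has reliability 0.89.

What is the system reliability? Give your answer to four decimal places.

0.9951

R = Σ_{i=2}^{4} C(4,i) p^i (1−p)^{4−i} with p = 0.89
C(4,2)·0.89^2·0.11^2 = 0.057506
C(4,3)·0.89^3·0.11^1 = 0.310186
C(4,4)·0.89^4·0.11^0 = 0.627422
Sum = 0.9951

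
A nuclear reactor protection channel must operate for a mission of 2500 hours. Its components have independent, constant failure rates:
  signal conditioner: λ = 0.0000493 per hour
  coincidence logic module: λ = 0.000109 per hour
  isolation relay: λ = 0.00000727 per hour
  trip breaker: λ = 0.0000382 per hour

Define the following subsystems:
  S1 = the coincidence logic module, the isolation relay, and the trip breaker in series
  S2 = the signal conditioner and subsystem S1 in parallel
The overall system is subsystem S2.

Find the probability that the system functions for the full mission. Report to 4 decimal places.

0.9629

R(signal conditioner) = exp(−0.0000493 × 2500) = 0.884043
R(coincidence logic module) = exp(−0.000109 × 2500) = 0.761473
R(isolation relay) = exp(−0.00000727 × 2500) = 0.981989
R(trip breaker) = exp(−0.0000382 × 2500) = 0.908918
Series (coincidence logic module, isolation relay, and trip breaker): 0.761473 × 0.981989 × 0.908918 = 0.679651
Parallel (signal conditioner and [0.679651]): 1 − (1 − 0.884043)(1 − 0.679651) = 0.9629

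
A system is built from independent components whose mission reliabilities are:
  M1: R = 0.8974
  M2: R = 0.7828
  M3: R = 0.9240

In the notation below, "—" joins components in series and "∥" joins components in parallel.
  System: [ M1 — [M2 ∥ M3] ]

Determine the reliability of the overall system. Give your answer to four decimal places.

0.8826

Parallel (M2 and M3): 1 − (1 − 0.782800)(1 − 0.924000) = 0.983493
Series (M1 and [0.983493]): 0.897400 × 0.983493 = 0.8826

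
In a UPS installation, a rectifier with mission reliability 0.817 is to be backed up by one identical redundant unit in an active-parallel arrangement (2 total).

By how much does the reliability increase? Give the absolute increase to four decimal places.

0.1495

R_before = 0.817
R_after = 1 − (1 − 0.817)^2 = 0.9665
ΔR = 0.9665 − 0.817 = 0.1495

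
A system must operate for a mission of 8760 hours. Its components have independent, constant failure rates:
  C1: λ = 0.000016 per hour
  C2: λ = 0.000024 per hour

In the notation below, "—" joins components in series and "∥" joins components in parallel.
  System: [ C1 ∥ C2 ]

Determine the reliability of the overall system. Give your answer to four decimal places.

0.9752

R(C1) = exp(−0.000016 × 8760) = 0.869219
R(C2) = exp(−0.000024 × 8760) = 0.810390
Parallel (C1 and C2): 1 − (1 − 0.869219)(1 − 0.810390) = 0.9752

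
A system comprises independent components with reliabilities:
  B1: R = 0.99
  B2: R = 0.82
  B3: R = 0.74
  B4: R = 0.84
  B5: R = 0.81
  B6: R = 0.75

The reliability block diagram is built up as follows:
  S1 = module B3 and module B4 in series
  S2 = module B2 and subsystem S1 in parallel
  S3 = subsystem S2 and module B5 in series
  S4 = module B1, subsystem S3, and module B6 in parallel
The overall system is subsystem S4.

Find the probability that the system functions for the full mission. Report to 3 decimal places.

Series (B3 and B4): 0.74000 × 0.84000 = 0.62160
Parallel (B2 and [0.62160]): 1 − (1 − 0.82000)(1 − 0.62160) = 0.93189
Series ([0.93189] and B5): 0.93189 × 0.81000 = 0.75483
Parallel (B1, [0.75483], and B6): 1 − (1 − 0.99000)(1 − 0.75483)(1 − 0.75000) = 0.999

0.999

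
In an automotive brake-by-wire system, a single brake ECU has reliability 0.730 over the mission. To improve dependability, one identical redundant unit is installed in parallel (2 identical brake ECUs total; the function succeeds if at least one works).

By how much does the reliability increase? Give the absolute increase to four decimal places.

R_before = 0.730
R_after = 1 − (1 − 0.730)^2 = 0.9271
ΔR = 0.9271 − 0.730 = 0.1971

0.1971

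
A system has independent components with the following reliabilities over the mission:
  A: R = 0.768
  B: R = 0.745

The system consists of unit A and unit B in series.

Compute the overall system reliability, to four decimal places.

0.5722

Series (A and B): 0.768000 × 0.745000 = 0.5722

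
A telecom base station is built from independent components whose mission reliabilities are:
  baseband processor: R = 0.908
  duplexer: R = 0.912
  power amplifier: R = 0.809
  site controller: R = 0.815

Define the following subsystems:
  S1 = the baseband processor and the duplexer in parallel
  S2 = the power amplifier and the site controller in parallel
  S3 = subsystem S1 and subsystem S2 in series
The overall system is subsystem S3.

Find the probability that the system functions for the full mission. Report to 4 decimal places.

Parallel (baseband processor and duplexer): 1 − (1 − 0.908000)(1 − 0.912000) = 0.991904
Parallel (power amplifier and site controller): 1 − (1 − 0.809000)(1 − 0.815000) = 0.964665
Series ([0.991904] and [0.964665]): 0.991904 × 0.964665 = 0.9569

0.9569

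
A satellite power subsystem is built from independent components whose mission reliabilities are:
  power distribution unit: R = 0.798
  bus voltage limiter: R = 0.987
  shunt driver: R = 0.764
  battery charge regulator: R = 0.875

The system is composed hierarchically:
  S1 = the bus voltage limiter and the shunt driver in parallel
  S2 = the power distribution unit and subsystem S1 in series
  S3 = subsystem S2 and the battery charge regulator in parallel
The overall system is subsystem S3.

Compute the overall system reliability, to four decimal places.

Parallel (bus voltage limiter and shunt driver): 1 − (1 − 0.987000)(1 − 0.764000) = 0.996932
Series (power distribution unit and [0.996932]): 0.798000 × 0.996932 = 0.795552
Parallel ([0.795552] and battery charge regulator): 1 − (1 − 0.795552)(1 − 0.875000) = 0.9744

0.9744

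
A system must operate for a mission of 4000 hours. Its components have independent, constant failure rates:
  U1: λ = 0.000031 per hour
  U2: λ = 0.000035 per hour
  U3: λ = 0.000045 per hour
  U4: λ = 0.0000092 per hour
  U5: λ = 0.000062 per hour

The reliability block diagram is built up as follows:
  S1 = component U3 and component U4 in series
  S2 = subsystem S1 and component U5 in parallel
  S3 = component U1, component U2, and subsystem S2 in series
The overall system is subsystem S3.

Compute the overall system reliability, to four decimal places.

0.7351

R(U1) = exp(−0.000031 × 4000) = 0.883380
R(U2) = exp(−0.000035 × 4000) = 0.869358
R(U3) = exp(−0.000045 × 4000) = 0.835270
R(U4) = exp(−0.0000092 × 4000) = 0.963869
R(U5) = exp(−0.000062 × 4000) = 0.780360
Series (U3 and U4): 0.835270 × 0.963869 = 0.805091
Parallel ([0.805091] and U5): 1 − (1 − 0.805091)(1 − 0.780360) = 0.957190
Series (U1, U2, and [0.957190]): 0.883380 × 0.869358 × 0.957190 = 0.7351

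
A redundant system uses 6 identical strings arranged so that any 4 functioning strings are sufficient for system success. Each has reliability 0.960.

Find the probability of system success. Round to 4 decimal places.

R = Σ_{i=4}^{6} C(6,i) p^i (1−p)^{6−i} with p = 0.960
C(6,4)·0.960^4·0.040^2 = 0.020384
C(6,5)·0.960^5·0.040^1 = 0.195689
C(6,6)·0.960^6·0.040^0 = 0.782758
Sum = 0.9988

0.9988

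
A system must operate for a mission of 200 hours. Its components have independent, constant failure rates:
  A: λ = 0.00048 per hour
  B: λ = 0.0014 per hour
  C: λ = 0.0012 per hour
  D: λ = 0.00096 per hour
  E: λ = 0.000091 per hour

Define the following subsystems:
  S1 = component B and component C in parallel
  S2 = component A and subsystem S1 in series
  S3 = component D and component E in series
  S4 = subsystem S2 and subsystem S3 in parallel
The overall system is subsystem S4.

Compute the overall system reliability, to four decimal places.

R(A) = exp(−0.00048 × 200) = 0.908464
R(B) = exp(−0.0014 × 200) = 0.755784
R(C) = exp(−0.0012 × 200) = 0.786628
R(D) = exp(−0.00096 × 200) = 0.825307
R(E) = exp(−0.000091 × 200) = 0.981965
Parallel (B and C): 1 − (1 − 0.755784)(1 − 0.786628) = 0.947891
Series (A and [0.947891]): 0.908464 × 0.947891 = 0.861125
Series (D and E): 0.825307 × 0.981965 = 0.810423
Parallel ([0.861125] and [0.810423]): 1 − (1 − 0.861125)(1 − 0.810423) = 0.9737

0.9737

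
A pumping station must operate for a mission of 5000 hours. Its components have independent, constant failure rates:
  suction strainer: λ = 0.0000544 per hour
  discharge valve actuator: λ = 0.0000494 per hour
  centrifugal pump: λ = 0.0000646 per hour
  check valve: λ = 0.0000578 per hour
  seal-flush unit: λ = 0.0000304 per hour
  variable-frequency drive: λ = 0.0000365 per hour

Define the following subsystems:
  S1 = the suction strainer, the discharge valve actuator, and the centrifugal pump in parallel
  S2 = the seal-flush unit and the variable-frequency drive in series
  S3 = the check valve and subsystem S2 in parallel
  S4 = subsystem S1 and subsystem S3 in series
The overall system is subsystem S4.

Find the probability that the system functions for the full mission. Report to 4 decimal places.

0.9153

R(suction strainer) = exp(−0.0000544 × 5000) = 0.761854
R(discharge valve actuator) = exp(−0.0000494 × 5000) = 0.781141
R(centrifugal pump) = exp(−0.0000646 × 5000) = 0.723974
R(check valve) = exp(−0.0000578 × 5000) = 0.749012
R(seal-flush unit) = exp(−0.0000304 × 5000) = 0.858988
R(variable-frequency drive) = exp(−0.0000365 × 5000) = 0.833185
Parallel (suction strainer, discharge valve actuator, and centrifugal pump): 1 − (1 − 0.761854)(1 − 0.781141)(1 − 0.723974) = 0.985613
Series (seal-flush unit and variable-frequency drive): 0.858988 × 0.833185 = 0.715696
Parallel (check valve and [0.715696]): 1 − (1 − 0.749012)(1 − 0.715696) = 0.928643
Series ([0.985613] and [0.928643]): 0.985613 × 0.928643 = 0.9153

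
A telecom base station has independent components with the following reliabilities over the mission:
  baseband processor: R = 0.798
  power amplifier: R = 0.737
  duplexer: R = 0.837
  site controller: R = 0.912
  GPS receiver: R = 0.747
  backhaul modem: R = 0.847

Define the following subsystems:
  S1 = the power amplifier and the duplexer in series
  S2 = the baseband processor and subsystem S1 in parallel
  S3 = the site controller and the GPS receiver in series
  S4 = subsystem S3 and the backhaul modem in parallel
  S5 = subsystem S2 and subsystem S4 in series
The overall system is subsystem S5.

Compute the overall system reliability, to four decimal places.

0.8776

Series (power amplifier and duplexer): 0.737000 × 0.837000 = 0.616869
Parallel (baseband processor and [0.616869]): 1 − (1 − 0.798000)(1 − 0.616869) = 0.922608
Series (site controller and GPS receiver): 0.912000 × 0.747000 = 0.681264
Parallel ([0.681264] and backhaul modem): 1 − (1 − 0.681264)(1 − 0.847000) = 0.951233
Series ([0.922608] and [0.951233]): 0.922608 × 0.951233 = 0.8776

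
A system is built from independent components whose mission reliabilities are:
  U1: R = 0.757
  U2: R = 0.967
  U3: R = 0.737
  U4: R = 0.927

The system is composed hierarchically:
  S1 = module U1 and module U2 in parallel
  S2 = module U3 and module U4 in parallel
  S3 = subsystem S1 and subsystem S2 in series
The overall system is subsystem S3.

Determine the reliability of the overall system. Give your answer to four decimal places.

Parallel (U1 and U2): 1 − (1 − 0.757000)(1 − 0.967000) = 0.991981
Parallel (U3 and U4): 1 − (1 − 0.737000)(1 − 0.927000) = 0.980801
Series ([0.991981] and [0.980801]): 0.991981 × 0.980801 = 0.9729

0.9729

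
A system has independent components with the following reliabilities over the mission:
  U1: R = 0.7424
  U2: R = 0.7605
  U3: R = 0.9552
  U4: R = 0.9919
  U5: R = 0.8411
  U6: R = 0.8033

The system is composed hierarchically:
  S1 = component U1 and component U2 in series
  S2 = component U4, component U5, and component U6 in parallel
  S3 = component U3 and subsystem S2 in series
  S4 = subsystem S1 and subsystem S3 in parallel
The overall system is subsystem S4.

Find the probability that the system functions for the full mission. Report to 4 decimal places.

0.9804

Series (U1 and U2): 0.742400 × 0.760500 = 0.564595
Parallel (U4, U5, and U6): 1 − (1 − 0.991900)(1 − 0.841100)(1 − 0.803300) = 0.999747
Series (U3 and [0.999747]): 0.955200 × 0.999747 = 0.954958
Parallel ([0.564595] and [0.954958]): 1 − (1 − 0.564595)(1 − 0.954958) = 0.9804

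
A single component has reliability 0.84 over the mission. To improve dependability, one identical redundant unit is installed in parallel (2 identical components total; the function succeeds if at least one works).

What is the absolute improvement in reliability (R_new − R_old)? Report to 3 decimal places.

R_before = 0.84
R_after = 1 − (1 − 0.84)^2 = 0.974
ΔR = 0.974 − 0.84 = 0.134

0.134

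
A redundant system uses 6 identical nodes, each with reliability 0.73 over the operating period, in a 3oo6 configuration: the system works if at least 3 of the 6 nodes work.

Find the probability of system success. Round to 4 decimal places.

R = Σ_{i=3}^{6} C(6,i) p^i (1−p)^{6−i} with p = 0.73
C(6,3)·0.73^3·0.27^3 = 0.153140
C(6,4)·0.73^4·0.27^2 = 0.310535
C(6,5)·0.73^5·0.27^1 = 0.335838
C(6,6)·0.73^6·0.27^0 = 0.151334
Sum = 0.9508

0.9508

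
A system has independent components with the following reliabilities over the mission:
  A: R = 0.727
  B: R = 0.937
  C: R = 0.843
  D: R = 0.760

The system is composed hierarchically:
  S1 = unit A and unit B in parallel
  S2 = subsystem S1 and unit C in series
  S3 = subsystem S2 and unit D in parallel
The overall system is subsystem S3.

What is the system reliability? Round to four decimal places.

0.9588

Parallel (A and B): 1 − (1 − 0.727000)(1 − 0.937000) = 0.982801
Series ([0.982801] and C): 0.982801 × 0.843000 = 0.828501
Parallel ([0.828501] and D): 1 − (1 − 0.828501)(1 − 0.760000) = 0.9588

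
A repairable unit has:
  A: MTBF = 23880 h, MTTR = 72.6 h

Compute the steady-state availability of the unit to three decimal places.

0.997

A(A) = MTBF/(MTBF+MTTR) = 23880/(23880+72.6) = 0.997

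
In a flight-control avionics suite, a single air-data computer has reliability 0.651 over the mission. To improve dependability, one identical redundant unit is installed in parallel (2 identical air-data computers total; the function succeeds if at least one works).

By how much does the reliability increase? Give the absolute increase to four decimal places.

0.2272

R_before = 0.651
R_after = 1 − (1 − 0.651)^2 = 0.8782
ΔR = 0.8782 − 0.651 = 0.2272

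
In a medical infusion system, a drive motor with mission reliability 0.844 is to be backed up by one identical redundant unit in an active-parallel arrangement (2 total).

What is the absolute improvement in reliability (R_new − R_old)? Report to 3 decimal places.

0.132

R_before = 0.844
R_after = 1 − (1 − 0.844)^2 = 0.976
ΔR = 0.976 − 0.844 = 0.132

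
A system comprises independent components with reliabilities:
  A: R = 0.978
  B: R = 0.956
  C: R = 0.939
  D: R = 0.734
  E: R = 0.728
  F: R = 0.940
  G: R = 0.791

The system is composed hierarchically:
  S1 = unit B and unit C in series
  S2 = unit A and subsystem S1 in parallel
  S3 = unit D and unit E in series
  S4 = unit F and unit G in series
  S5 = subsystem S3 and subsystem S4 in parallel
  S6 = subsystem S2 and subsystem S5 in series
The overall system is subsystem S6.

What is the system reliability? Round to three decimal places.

Series (B and C): 0.95600 × 0.93900 = 0.89768
Parallel (A and [0.89768]): 1 − (1 − 0.97800)(1 − 0.89768) = 0.99775
Series (D and E): 0.73400 × 0.72800 = 0.53435
Series (F and G): 0.94000 × 0.79100 = 0.74354
Parallel ([0.53435] and [0.74354]): 1 − (1 − 0.53435)(1 − 0.74354) = 0.88058
Series ([0.99775] and [0.88058]): 0.99775 × 0.88058 = 0.879

0.879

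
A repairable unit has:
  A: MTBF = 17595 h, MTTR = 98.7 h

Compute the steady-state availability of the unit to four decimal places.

0.9944

A(A) = MTBF/(MTBF+MTTR) = 17595/(17595+98.7) = 0.9944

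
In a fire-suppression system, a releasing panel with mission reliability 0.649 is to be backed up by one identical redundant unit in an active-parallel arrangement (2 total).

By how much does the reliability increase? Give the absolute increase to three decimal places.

0.228

R_before = 0.649
R_after = 1 − (1 − 0.649)^2 = 0.877
ΔR = 0.877 − 0.649 = 0.228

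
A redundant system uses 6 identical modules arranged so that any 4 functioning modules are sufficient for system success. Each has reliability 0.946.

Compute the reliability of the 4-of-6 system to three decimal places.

0.997

R = Σ_{i=4}^{6} C(6,i) p^i (1−p)^{6−i} with p = 0.946
C(6,4)·0.946^4·0.054^2 = 0.03503
C(6,5)·0.946^5·0.054^1 = 0.24547
C(6,6)·0.946^6·0.054^0 = 0.71672
Sum = 0.997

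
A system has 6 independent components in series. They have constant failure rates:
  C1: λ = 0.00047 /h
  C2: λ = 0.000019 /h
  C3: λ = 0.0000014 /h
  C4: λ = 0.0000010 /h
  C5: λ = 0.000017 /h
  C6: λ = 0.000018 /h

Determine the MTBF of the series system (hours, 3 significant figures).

Series of exponential components: λ_sys = Σ λ_i
λ_sys = 0.00047 + 0.000019 + 0.0000014 + 0.0000010 + 0.000017 + 0.000018 = 5.2640e-04 /h
MTBF = 1 / λ_sys = 1900 h

1900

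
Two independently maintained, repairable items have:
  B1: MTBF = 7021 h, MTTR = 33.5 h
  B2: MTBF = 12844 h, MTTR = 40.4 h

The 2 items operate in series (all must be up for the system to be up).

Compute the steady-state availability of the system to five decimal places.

0.99213

A(B1) = MTBF/(MTBF+MTTR) = 7021/(7021+33.5) = 0.995251
A(B2) = MTBF/(MTBF+MTTR) = 12844/(12844+40.4) = 0.996864
Series availability: 0.995251 × 0.996864 = 0.99213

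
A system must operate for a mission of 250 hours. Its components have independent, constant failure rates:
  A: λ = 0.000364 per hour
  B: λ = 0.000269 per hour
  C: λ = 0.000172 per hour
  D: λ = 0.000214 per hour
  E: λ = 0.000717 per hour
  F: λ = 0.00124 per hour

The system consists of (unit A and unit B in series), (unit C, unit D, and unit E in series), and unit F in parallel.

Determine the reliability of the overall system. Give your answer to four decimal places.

0.9906

R(A) = exp(−0.000364 × 250) = 0.913018
R(B) = exp(−0.000269 × 250) = 0.934961
R(C) = exp(−0.000172 × 250) = 0.957911
R(D) = exp(−0.000214 × 250) = 0.947906
R(E) = exp(−0.000717 × 250) = 0.835897
R(F) = exp(−0.00124 × 250) = 0.733447
Series (A and B): 0.913018 × 0.934961 = 0.853636
Series (C, D, and E): 0.957911 × 0.947906 × 0.835897 = 0.759002
Parallel ([0.853636], [0.759002], and F): 1 − (1 − 0.853636)(1 − 0.759002)(1 − 0.733447) = 0.9906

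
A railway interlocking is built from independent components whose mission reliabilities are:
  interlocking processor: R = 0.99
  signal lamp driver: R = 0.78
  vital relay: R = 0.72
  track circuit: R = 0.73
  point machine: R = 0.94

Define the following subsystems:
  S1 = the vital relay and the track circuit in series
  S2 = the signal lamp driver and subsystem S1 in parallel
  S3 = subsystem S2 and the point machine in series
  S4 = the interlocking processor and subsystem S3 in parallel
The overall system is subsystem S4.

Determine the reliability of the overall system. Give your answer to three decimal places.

0.998

Series (vital relay and track circuit): 0.72000 × 0.73000 = 0.52560
Parallel (signal lamp driver and [0.52560]): 1 − (1 − 0.78000)(1 − 0.52560) = 0.89563
Series ([0.89563] and point machine): 0.89563 × 0.94000 = 0.84189
Parallel (interlocking processor and [0.84189]): 1 − (1 − 0.99000)(1 − 0.84189) = 0.998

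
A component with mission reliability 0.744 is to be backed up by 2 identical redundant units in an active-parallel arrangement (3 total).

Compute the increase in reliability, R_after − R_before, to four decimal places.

R_before = 0.744
R_after = 1 − (1 − 0.744)^3 = 0.9832
ΔR = 0.9832 − 0.744 = 0.2392

0.2392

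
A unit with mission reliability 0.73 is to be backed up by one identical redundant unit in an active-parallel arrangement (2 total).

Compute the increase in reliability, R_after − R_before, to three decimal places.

R_before = 0.73
R_after = 1 − (1 − 0.73)^2 = 0.927
ΔR = 0.927 − 0.73 = 0.197

0.197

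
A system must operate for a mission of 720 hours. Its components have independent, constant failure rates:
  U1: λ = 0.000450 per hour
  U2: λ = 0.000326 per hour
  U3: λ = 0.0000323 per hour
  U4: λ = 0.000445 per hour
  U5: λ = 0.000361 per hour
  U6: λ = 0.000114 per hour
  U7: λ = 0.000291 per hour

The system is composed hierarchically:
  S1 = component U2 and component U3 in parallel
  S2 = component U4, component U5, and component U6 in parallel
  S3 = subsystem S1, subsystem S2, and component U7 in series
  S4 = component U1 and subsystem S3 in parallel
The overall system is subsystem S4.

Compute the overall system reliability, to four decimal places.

0.9455

R(U1) = exp(−0.000450 × 720) = 0.723250
R(U2) = exp(−0.000326 × 720) = 0.790792
R(U3) = exp(−0.0000323 × 720) = 0.977012
R(U4) = exp(−0.000445 × 720) = 0.725859
R(U5) = exp(−0.000361 × 720) = 0.771113
R(U6) = exp(−0.000114 × 720) = 0.921198
R(U7) = exp(−0.000291 × 720) = 0.810973
Parallel (U2 and U3): 1 − (1 − 0.790792)(1 − 0.977012) = 0.995191
Parallel (U4, U5, and U6): 1 − (1 − 0.725859)(1 − 0.771113)(1 − 0.921198) = 0.995055
Series ([0.995191], [0.995055], and U7): 0.995191 × 0.995055 × 0.810973 = 0.803082
Parallel (U1 and [0.803082]): 1 − (1 − 0.723250)(1 − 0.803082) = 0.9455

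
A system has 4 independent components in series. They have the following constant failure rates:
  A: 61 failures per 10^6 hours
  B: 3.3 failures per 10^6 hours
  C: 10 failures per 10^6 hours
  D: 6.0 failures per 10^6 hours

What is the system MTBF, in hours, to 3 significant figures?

12500

Series of exponential components: λ_sys = Σ λ_i
λ_sys = 0.000061 + 0.0000033 + 0.000010 + 0.0000060 = 8.0300e-05 /h
MTBF = 1 / λ_sys = 12500 h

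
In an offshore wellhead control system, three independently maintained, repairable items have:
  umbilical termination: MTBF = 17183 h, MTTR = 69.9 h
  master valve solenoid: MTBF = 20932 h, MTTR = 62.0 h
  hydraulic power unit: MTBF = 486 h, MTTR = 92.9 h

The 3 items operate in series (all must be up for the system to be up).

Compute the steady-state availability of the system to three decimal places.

A(umbilical termination) = MTBF/(MTBF+MTTR) = 17183/(17183+69.9) = 0.995949
A(master valve solenoid) = MTBF/(MTBF+MTTR) = 20932/(20932+62.0) = 0.997047
A(hydraulic power unit) = MTBF/(MTBF+MTTR) = 486/(486+92.9) = 0.839523
Series availability: 0.995949 × 0.997047 × 0.839523 = 0.834

0.834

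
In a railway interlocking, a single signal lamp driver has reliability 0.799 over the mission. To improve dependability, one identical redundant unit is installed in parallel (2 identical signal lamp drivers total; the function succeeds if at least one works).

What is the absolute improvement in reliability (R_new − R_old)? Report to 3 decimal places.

R_before = 0.799
R_after = 1 − (1 − 0.799)^2 = 0.960
ΔR = 0.960 − 0.799 = 0.161

0.161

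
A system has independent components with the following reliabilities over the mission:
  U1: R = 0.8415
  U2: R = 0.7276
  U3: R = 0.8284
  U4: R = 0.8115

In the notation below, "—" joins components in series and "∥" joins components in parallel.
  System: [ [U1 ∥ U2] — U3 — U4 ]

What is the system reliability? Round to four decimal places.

0.6432

Parallel (U1 and U2): 1 − (1 − 0.841500)(1 − 0.727600) = 0.956825
Series ([0.956825], U3, and U4): 0.956825 × 0.828400 × 0.811500 = 0.6432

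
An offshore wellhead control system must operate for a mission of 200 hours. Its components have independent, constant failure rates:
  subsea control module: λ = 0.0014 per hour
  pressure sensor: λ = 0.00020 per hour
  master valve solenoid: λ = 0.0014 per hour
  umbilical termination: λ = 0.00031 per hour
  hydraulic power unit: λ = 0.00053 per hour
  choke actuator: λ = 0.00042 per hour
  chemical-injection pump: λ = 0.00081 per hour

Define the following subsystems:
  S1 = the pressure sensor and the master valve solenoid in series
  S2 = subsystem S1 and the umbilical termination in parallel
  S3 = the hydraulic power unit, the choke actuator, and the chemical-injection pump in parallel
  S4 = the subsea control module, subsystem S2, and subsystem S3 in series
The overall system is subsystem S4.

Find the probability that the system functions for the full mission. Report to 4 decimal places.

R(subsea control module) = exp(−0.0014 × 200) = 0.755784
R(pressure sensor) = exp(−0.00020 × 200) = 0.960789
R(master valve solenoid) = exp(−0.0014 × 200) = 0.755784
R(umbilical termination) = exp(−0.00031 × 200) = 0.939883
R(hydraulic power unit) = exp(−0.00053 × 200) = 0.899425
R(choke actuator) = exp(−0.00042 × 200) = 0.919431
R(chemical-injection pump) = exp(−0.00081 × 200) = 0.850441
Series (pressure sensor and master valve solenoid): 0.960789 × 0.755784 = 0.726149
Parallel ([0.726149] and umbilical termination): 1 − (1 − 0.726149)(1 − 0.939883) = 0.983537
Parallel (hydraulic power unit, choke actuator, and chemical-injection pump): 1 − (1 − 0.899425)(1 − 0.919431)(1 − 0.850441) = 0.998788
Series (subsea control module, [0.983537], and [0.998788]): 0.755784 × 0.983537 × 0.998788 = 0.7424

0.7424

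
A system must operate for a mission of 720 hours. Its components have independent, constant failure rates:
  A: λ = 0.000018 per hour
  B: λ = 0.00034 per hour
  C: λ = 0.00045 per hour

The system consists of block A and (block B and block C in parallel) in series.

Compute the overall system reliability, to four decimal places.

R(A) = exp(−0.000018 × 720) = 0.987124
R(B) = exp(−0.00034 × 720) = 0.782861
R(C) = exp(−0.00045 × 720) = 0.723250
Parallel (B and C): 1 − (1 − 0.782861)(1 − 0.723250) = 0.939907
Series (A and [0.939907]): 0.987124 × 0.939907 = 0.9278

0.9278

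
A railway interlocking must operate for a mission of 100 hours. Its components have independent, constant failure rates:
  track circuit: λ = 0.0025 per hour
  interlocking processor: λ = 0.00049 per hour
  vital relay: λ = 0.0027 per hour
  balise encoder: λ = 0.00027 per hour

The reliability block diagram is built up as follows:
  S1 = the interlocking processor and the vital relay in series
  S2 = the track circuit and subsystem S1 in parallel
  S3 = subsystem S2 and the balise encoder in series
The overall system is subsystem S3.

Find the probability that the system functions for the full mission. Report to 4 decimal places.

0.9146

R(track circuit) = exp(−0.0025 × 100) = 0.778801
R(interlocking processor) = exp(−0.00049 × 100) = 0.952181
R(vital relay) = exp(−0.0027 × 100) = 0.763379
R(balise encoder) = exp(−0.00027 × 100) = 0.973361
Series (interlocking processor and vital relay): 0.952181 × 0.763379 = 0.726875
Parallel (track circuit and [0.726875]): 1 − (1 − 0.778801)(1 − 0.726875) = 0.939585
Series ([0.939585] and balise encoder): 0.939585 × 0.973361 = 0.9146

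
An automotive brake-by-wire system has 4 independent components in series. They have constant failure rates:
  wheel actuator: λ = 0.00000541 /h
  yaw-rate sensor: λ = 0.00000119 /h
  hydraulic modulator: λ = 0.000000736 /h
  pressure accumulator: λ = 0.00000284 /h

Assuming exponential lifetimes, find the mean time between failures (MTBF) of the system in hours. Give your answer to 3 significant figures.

Series of exponential components: λ_sys = Σ λ_i
λ_sys = 0.00000541 + 0.00000119 + 0.000000736 + 0.00000284 = 1.0176e-05 /h
MTBF = 1 / λ_sys = 98300 h

98300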